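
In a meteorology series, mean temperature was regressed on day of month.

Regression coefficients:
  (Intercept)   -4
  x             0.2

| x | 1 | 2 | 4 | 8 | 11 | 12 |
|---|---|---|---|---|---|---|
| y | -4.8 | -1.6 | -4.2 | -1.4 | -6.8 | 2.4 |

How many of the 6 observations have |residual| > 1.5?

x=1: ŷ = -4 + 0.2·1 = -3.8; r = -4.8 − (-3.8) = -1
x=2: ŷ = -4 + 0.2·2 = -3.6; r = -1.6 − (-3.6) = 2
x=4: ŷ = -4 + 0.2·4 = -3.2; r = -4.2 − (-3.2) = -1
x=8: ŷ = -4 + 0.2·8 = -2.4; r = -1.4 − (-2.4) = 1
x=11: ŷ = -4 + 0.2·11 = -1.8; r = -6.8 − (-1.8) = -5
x=12: ŷ = -4 + 0.2·12 = -1.6; r = 2.4 − (-1.6) = 4
|r| > 1.5: x=2 (|r|=2), x=11 (|r|=5), x=12 (|r|=4) → 3

3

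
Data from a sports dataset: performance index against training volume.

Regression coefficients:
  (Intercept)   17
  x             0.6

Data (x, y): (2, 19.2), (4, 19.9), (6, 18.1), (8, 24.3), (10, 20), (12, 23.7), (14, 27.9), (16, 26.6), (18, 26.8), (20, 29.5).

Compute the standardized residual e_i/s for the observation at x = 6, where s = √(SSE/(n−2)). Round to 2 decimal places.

x=2: ŷ = 17 + 0.6·2 = 18.2; e = 19.2 − 18.2 = 1
x=4: ŷ = 17 + 0.6·4 = 19.4; e = 19.9 − 19.4 = 0.5
x=6: ŷ = 17 + 0.6·6 = 20.6; e = 18.1 − 20.6 = -2.5
x=8: ŷ = 17 + 0.6·8 = 21.8; e = 24.3 − 21.8 = 2.5
x=10: ŷ = 17 + 0.6·10 = 23; e = 20 − 23 = -3
x=12: ŷ = 17 + 0.6·12 = 24.2; e = 23.7 − 24.2 = -0.5
x=14: ŷ = 17 + 0.6·14 = 25.4; e = 27.9 − 25.4 = 2.5
x=16: ŷ = 17 + 0.6·16 = 26.6; e = 26.6 − 26.6 = 0
x=18: ŷ = 17 + 0.6·18 = 27.8; e = 26.8 − 27.8 = -1
x=20: ŷ = 17 + 0.6·20 = 29; e = 29.5 − 29 = 0.5
SSE = 1 + 0.25 + 6.25 + 6.25 + 9 + 0.25 + 6.25 + 0 + 1 + 0.25 = 30.5
s = √(30.5/8) = 1.95256
e/s = -2.5 / 1.95256 = -1.28

-1.28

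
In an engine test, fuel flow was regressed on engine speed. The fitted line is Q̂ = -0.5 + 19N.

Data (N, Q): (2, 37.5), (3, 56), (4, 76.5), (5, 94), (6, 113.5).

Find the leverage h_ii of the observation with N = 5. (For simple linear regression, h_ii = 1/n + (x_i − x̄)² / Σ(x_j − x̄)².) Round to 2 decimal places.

h = 0.30

N̄ = (2 + 3 + 4 + 5 + 6)/5 = 4
Σ(N − N̄)² = 4 + 1 + 0 + 1 + 4 = 10
h = 1/5 + (1)²/10 = 0.2 + 0.1 = 0.30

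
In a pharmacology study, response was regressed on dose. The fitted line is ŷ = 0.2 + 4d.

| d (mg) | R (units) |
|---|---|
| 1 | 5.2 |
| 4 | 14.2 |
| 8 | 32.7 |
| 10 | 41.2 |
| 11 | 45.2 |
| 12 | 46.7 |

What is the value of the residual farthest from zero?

d=1: ŷ = 0.2 + 4·1 = 4.2; e = 5.2 − 4.2 = 1
d=4: ŷ = 0.2 + 4·4 = 16.2; e = 14.2 − 16.2 = -2
d=8: ŷ = 0.2 + 4·8 = 32.2; e = 32.7 − 32.2 = 0.5
d=10: ŷ = 0.2 + 4·10 = 40.2; e = 41.2 − 40.2 = 1
d=11: ŷ = 0.2 + 4·11 = 44.2; e = 45.2 − 44.2 = 1
d=12: ŷ = 0.2 + 4·12 = 48.2; e = 46.7 − 48.2 = -1.5
Largest |e| is 2 at d = 4, residual -2.

e = -2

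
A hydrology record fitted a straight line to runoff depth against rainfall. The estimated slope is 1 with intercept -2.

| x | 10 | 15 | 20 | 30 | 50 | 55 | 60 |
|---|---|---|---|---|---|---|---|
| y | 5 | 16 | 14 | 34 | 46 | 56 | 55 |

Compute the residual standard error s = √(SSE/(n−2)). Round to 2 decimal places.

s = 4.29

x=10: ŷ = -2 + 10 = 8; r = 5 − 8 = -3
x=15: ŷ = -2 + 15 = 13; r = 16 − 13 = 3
x=20: ŷ = -2 + 20 = 18; r = 14 − 18 = -4
x=30: ŷ = -2 + 30 = 28; r = 34 − 28 = 6
x=50: ŷ = -2 + 50 = 48; r = 46 − 48 = -2
x=55: ŷ = -2 + 55 = 53; r = 56 − 53 = 3
x=60: ŷ = -2 + 60 = 58; r = 55 − 58 = -3
SSE = 9 + 9 + 16 + 36 + 4 + 9 + 9 = 92
s = √(92/5) = √18.4 ≈ 4.29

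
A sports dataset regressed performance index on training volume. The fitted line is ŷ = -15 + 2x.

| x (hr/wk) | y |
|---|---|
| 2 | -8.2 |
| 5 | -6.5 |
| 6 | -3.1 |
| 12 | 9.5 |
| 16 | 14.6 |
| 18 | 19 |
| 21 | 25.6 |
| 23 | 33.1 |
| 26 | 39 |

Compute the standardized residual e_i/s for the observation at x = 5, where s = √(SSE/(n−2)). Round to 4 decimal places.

x=2: ŷ = -15 + 2·2 = -11; e = -8.2 − (-11) = 2.8
x=5: ŷ = -15 + 2·5 = -5; e = -6.5 − (-5) = -1.5
x=6: ŷ = -15 + 2·6 = -3; e = -3.1 − (-3) = -0.1
x=12: ŷ = -15 + 2·12 = 9; e = 9.5 − 9 = 0.5
x=16: ŷ = -15 + 2·16 = 17; e = 14.6 − 17 = -2.4
x=18: ŷ = -15 + 2·18 = 21; e = 19 − 21 = -2
x=21: ŷ = -15 + 2·21 = 27; e = 25.6 − 27 = -1.4
x=23: ŷ = -15 + 2·23 = 31; e = 33.1 − 31 = 2.1
x=26: ŷ = -15 + 2·26 = 37; e = 39 − 37 = 2
SSE = 7.84 + 2.25 + 0.01 + 0.25 + 5.76 + 4 + 1.96 + 4.41 + 4 = 30.48
s = √(30.48/7) = 2.08669
e/s = -1.5 / 2.08669 = -0.7188

-0.7188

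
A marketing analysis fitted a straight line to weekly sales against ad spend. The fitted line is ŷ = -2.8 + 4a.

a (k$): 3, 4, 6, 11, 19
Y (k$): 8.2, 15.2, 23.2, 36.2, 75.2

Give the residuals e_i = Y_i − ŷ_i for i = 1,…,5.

-1, 2, 2, -5, 2

a=3: ŷ = -2.8 + 4·3 = 9.2; e = 8.2 − 9.2 = -1
a=4: ŷ = -2.8 + 4·4 = 13.2; e = 15.2 − 13.2 = 2
a=6: ŷ = -2.8 + 4·6 = 21.2; e = 23.2 − 21.2 = 2
a=11: ŷ = -2.8 + 4·11 = 41.2; e = 36.2 − 41.2 = -5
a=19: ŷ = -2.8 + 4·19 = 73.2; e = 75.2 − 73.2 = 2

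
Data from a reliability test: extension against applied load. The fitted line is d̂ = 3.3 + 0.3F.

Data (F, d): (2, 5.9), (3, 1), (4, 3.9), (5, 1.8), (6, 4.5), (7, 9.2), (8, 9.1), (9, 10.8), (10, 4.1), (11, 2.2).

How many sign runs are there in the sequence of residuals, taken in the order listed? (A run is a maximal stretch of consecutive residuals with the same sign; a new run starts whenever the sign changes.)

4 runs

F=2: d̂ = 3.3 + 0.3·2 = 3.9; e = 5.9 − 3.9 = 2
F=3: d̂ = 3.3 + 0.3·3 = 4.2; e = 1 − 4.2 = -3.2
F=4: d̂ = 3.3 + 0.3·4 = 4.5; e = 3.9 − 4.5 = -0.6
F=5: d̂ = 3.3 + 0.3·5 = 4.8; e = 1.8 − 4.8 = -3
F=6: d̂ = 3.3 + 0.3·6 = 5.1; e = 4.5 − 5.1 = -0.6
F=7: d̂ = 3.3 + 0.3·7 = 5.4; e = 9.2 − 5.4 = 3.8
F=8: d̂ = 3.3 + 0.3·8 = 5.7; e = 9.1 − 5.7 = 3.4
F=9: d̂ = 3.3 + 0.3·9 = 6; e = 10.8 − 6 = 4.8
F=10: d̂ = 3.3 + 0.3·10 = 6.3; e = 4.1 − 6.3 = -2.2
F=11: d̂ = 3.3 + 0.3·11 = 6.6; e = 2.2 − 6.6 = -4.4
Signs: + − − − − + + + − −
Runs: +×1, −×4, +×3, −×2 → 4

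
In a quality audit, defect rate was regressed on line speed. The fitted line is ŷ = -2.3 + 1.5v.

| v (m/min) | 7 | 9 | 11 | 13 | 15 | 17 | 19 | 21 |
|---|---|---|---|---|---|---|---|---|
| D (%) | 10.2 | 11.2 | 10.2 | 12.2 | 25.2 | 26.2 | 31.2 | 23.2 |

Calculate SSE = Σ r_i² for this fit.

v=7: ŷ = -2.3 + 1.5·7 = 8.2; r = 10.2 − 8.2 = 2
v=9: ŷ = -2.3 + 1.5·9 = 11.2; r = 11.2 − 11.2 = 0
v=11: ŷ = -2.3 + 1.5·11 = 14.2; r = 10.2 − 14.2 = -4
v=13: ŷ = -2.3 + 1.5·13 = 17.2; r = 12.2 − 17.2 = -5
v=15: ŷ = -2.3 + 1.5·15 = 20.2; r = 25.2 − 20.2 = 5
v=17: ŷ = -2.3 + 1.5·17 = 23.2; r = 26.2 − 23.2 = 3
v=19: ŷ = -2.3 + 1.5·19 = 26.2; r = 31.2 − 26.2 = 5
v=21: ŷ = -2.3 + 1.5·21 = 29.2; r = 23.2 − 29.2 = -6
SSE = 4 + 0 + 16 + 25 + 25 + 9 + 25 + 36 = 140

SSE = 140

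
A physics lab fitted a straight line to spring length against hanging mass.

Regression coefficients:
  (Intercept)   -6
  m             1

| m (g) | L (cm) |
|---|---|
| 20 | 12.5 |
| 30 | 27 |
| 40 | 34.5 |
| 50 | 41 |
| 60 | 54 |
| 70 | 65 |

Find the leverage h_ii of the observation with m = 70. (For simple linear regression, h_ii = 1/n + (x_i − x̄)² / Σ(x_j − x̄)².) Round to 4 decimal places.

m̄ = (20 + 30 + 40 + 50 + 60 + 70)/6 = 45
Σ(m − m̄)² = 625 + 225 + 25 + 25 + 225 + 625 = 1750
h = 1/6 + (25)²/1750 = 0.166667 + 0.357143 = 0.5238

h = 0.5238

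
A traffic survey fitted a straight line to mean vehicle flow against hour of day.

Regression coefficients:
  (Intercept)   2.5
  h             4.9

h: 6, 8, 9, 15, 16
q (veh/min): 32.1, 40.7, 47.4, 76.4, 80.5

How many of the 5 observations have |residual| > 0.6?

2

h=6: q̂ = 2.5 + 4.9·6 = 31.9; r = 32.1 − 31.9 = 0.2
h=8: q̂ = 2.5 + 4.9·8 = 41.7; r = 40.7 − 41.7 = -1
h=9: q̂ = 2.5 + 4.9·9 = 46.6; r = 47.4 − 46.6 = 0.8
h=15: q̂ = 2.5 + 4.9·15 = 76; r = 76.4 − 76 = 0.4
h=16: q̂ = 2.5 + 4.9·16 = 80.9; r = 80.5 − 80.9 = -0.4
|r| > 0.6: h=8 (|r|=1), h=9 (|r|=0.8) → 2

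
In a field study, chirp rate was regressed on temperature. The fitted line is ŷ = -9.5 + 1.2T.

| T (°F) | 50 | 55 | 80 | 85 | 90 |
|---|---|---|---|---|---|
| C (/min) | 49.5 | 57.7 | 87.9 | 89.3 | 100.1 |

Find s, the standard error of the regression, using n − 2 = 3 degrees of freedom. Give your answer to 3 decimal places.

T=50: ŷ = -9.5 + 1.2·50 = 50.5; r = 49.5 − 50.5 = -1
T=55: ŷ = -9.5 + 1.2·55 = 56.5; r = 57.7 − 56.5 = 1.2
T=80: ŷ = -9.5 + 1.2·80 = 86.5; r = 87.9 − 86.5 = 1.4
T=85: ŷ = -9.5 + 1.2·85 = 92.5; r = 89.3 − 92.5 = -3.2
T=90: ŷ = -9.5 + 1.2·90 = 98.5; r = 100.1 − 98.5 = 1.6
SSE = 1 + 1.44 + 1.96 + 10.24 + 2.56 = 17.2
s = √(17.2/3) = √5.73333 ≈ 2.394

s = 2.394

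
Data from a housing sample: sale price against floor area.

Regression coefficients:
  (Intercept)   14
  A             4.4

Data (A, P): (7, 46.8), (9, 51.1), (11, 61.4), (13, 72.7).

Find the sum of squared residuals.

A=7: P̂ = 14 + 4.4·7 = 44.8; e = 46.8 − 44.8 = 2
A=9: P̂ = 14 + 4.4·9 = 53.6; e = 51.1 − 53.6 = -2.5
A=11: P̂ = 14 + 4.4·11 = 62.4; e = 61.4 − 62.4 = -1
A=13: P̂ = 14 + 4.4·13 = 71.2; e = 72.7 − 71.2 = 1.5
SSE = 4 + 6.25 + 1 + 2.25 = 13.5

SSE = 13.5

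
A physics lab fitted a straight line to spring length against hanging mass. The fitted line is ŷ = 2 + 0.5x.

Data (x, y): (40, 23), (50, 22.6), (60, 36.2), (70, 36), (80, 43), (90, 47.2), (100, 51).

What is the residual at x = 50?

ŷ = 2 + 0.5·50 = 27
r = 22.6 − 27 = -4.4

r = -4.4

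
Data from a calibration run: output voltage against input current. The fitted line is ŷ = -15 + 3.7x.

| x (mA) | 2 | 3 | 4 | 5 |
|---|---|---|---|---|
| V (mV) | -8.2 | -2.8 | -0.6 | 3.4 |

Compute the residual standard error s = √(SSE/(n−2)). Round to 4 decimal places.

s = 0.9327

x=2: ŷ = -15 + 3.7·2 = -7.6; r = -8.2 − (-7.6) = -0.6
x=3: ŷ = -15 + 3.7·3 = -3.9; r = -2.8 − (-3.9) = 1.1
x=4: ŷ = -15 + 3.7·4 = -0.2; r = -0.6 − (-0.2) = -0.4
x=5: ŷ = -15 + 3.7·5 = 3.5; r = 3.4 − 3.5 = -0.1
SSE = 0.36 + 1.21 + 0.16 + 0.01 = 1.74
s = √(1.74/2) = √0.87 ≈ 0.9327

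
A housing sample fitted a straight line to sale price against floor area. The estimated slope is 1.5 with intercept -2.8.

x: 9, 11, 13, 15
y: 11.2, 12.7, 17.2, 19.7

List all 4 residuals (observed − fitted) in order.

x=9: ŷ = -2.8 + 1.5·9 = 10.7; r = 11.2 − 10.7 = 0.5
x=11: ŷ = -2.8 + 1.5·11 = 13.7; r = 12.7 − 13.7 = -1
x=13: ŷ = -2.8 + 1.5·13 = 16.7; r = 17.2 − 16.7 = 0.5
x=15: ŷ = -2.8 + 1.5·15 = 19.7; r = 19.7 − 19.7 = 0

0.5, -1, 0.5, 0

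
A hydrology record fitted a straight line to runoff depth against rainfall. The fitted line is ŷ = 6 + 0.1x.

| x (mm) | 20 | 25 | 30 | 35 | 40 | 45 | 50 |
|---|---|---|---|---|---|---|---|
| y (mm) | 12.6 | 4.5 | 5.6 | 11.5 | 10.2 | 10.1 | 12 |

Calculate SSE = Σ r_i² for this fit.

SSE = 53.92

x=20: ŷ = 6 + 0.1·20 = 8; r = 12.6 − 8 = 4.6
x=25: ŷ = 6 + 0.1·25 = 8.5; r = 4.5 − 8.5 = -4
x=30: ŷ = 6 + 0.1·30 = 9; r = 5.6 − 9 = -3.4
x=35: ŷ = 6 + 0.1·35 = 9.5; r = 11.5 − 9.5 = 2
x=40: ŷ = 6 + 0.1·40 = 10; r = 10.2 − 10 = 0.2
x=45: ŷ = 6 + 0.1·45 = 10.5; r = 10.1 − 10.5 = -0.4
x=50: ŷ = 6 + 0.1·50 = 11; r = 12 − 11 = 1
SSE = 21.16 + 16 + 11.56 + 4 + 0.04 + 0.16 + 1 = 53.92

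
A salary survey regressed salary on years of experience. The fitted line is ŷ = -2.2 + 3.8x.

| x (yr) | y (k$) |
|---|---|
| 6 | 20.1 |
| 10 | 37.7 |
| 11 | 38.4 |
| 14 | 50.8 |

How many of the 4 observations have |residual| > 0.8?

x=6: ŷ = -2.2 + 3.8·6 = 20.6; r = 20.1 − 20.6 = -0.5
x=10: ŷ = -2.2 + 3.8·10 = 35.8; r = 37.7 − 35.8 = 1.9
x=11: ŷ = -2.2 + 3.8·11 = 39.6; r = 38.4 − 39.6 = -1.2
x=14: ŷ = -2.2 + 3.8·14 = 51; r = 50.8 − 51 = -0.2
|r| > 0.8: x=10 (|r|=1.9), x=11 (|r|=1.2) → 2

2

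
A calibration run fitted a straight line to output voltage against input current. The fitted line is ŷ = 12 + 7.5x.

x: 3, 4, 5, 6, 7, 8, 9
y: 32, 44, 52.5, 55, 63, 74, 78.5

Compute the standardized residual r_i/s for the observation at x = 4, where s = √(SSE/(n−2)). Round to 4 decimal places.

0.8098

x=3: ŷ = 12 + 7.5·3 = 34.5; r = 32 − 34.5 = -2.5
x=4: ŷ = 12 + 7.5·4 = 42; r = 44 − 42 = 2
x=5: ŷ = 12 + 7.5·5 = 49.5; r = 52.5 − 49.5 = 3
x=6: ŷ = 12 + 7.5·6 = 57; r = 55 − 57 = -2
x=7: ŷ = 12 + 7.5·7 = 64.5; r = 63 − 64.5 = -1.5
x=8: ŷ = 12 + 7.5·8 = 72; r = 74 − 72 = 2
x=9: ŷ = 12 + 7.5·9 = 79.5; r = 78.5 − 79.5 = -1
SSE = 6.25 + 4 + 9 + 4 + 2.25 + 4 + 1 = 30.5
s = √(30.5/5) = 2.46982
r/s = 2 / 2.46982 = 0.8098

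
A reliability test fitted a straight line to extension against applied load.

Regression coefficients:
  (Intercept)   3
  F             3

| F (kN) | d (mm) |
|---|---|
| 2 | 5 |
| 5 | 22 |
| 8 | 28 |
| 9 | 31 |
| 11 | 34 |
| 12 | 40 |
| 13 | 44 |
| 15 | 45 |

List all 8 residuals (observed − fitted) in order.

F=2: d̂ = 3 + 3·2 = 9; e = 5 − 9 = -4
F=5: d̂ = 3 + 3·5 = 18; e = 22 − 18 = 4
F=8: d̂ = 3 + 3·8 = 27; e = 28 − 27 = 1
F=9: d̂ = 3 + 3·9 = 30; e = 31 − 30 = 1
F=11: d̂ = 3 + 3·11 = 36; e = 34 − 36 = -2
F=12: d̂ = 3 + 3·12 = 39; e = 40 − 39 = 1
F=13: d̂ = 3 + 3·13 = 42; e = 44 − 42 = 2
F=15: d̂ = 3 + 3·15 = 48; e = 45 − 48 = -3

-4, 4, 1, 1, -2, 1, 2, -3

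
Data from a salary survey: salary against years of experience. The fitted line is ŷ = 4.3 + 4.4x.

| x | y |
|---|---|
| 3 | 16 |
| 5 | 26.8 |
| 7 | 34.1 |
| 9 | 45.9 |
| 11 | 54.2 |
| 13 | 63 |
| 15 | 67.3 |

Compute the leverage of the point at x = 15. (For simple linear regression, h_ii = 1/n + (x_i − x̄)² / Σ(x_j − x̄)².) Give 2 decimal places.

x̄ = (3 + 5 + 7 + 9 + 11 + 13 + 15)/7 = 9
Σ(x − x̄)² = 36 + 16 + 4 + 0 + 4 + 16 + 36 = 112
h = 1/7 + (6)²/112 = 0.142857 + 0.321429 = 0.46

h = 0.46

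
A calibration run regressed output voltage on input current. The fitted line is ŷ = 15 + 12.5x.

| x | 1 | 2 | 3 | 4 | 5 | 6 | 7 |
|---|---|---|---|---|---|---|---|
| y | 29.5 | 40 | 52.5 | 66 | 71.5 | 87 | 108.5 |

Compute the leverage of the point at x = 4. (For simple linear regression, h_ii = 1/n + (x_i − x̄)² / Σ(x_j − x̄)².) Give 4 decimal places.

x̄ = (1 + 2 + 3 + 4 + 5 + 6 + 7)/7 = 4
Σ(x − x̄)² = 9 + 4 + 1 + 0 + 1 + 4 + 9 = 28
h = 1/7 + (0)²/28 = 0.142857 + 0 = 0.1429

h = 0.1429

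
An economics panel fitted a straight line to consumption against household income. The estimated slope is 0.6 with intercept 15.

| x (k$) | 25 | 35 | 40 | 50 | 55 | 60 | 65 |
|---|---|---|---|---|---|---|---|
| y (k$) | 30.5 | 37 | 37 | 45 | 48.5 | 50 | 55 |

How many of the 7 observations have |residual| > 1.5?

1

x=25: ŷ = 15 + 0.6·25 = 30; e = 30.5 − 30 = 0.5
x=35: ŷ = 15 + 0.6·35 = 36; e = 37 − 36 = 1
x=40: ŷ = 15 + 0.6·40 = 39; e = 37 − 39 = -2
x=50: ŷ = 15 + 0.6·50 = 45; e = 45 − 45 = 0
x=55: ŷ = 15 + 0.6·55 = 48; e = 48.5 − 48 = 0.5
x=60: ŷ = 15 + 0.6·60 = 51; e = 50 − 51 = -1
x=65: ŷ = 15 + 0.6·65 = 54; e = 55 − 54 = 1
|e| > 1.5: x=40 (|e|=2) → 1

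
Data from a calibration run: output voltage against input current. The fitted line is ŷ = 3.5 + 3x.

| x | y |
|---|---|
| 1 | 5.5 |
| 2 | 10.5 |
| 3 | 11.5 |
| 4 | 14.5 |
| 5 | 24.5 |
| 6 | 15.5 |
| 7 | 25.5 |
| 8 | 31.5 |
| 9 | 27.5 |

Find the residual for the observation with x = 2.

ŷ = 3.5 + 3·2 = 9.5
r = 10.5 − 9.5 = 1

r = 1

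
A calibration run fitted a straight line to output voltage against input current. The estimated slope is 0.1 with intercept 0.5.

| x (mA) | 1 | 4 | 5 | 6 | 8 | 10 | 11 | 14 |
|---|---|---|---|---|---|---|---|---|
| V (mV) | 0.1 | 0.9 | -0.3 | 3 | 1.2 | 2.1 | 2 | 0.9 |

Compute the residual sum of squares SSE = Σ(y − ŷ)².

SSE = 7.08

x=1: ŷ = 0.5 + 0.1·1 = 0.6; e = 0.1 − 0.6 = -0.5
x=4: ŷ = 0.5 + 0.1·4 = 0.9; e = 0.9 − 0.9 = 0
x=5: ŷ = 0.5 + 0.1·5 = 1; e = -0.3 − 1 = -1.3
x=6: ŷ = 0.5 + 0.1·6 = 1.1; e = 3 − 1.1 = 1.9
x=8: ŷ = 0.5 + 0.1·8 = 1.3; e = 1.2 − 1.3 = -0.1
x=10: ŷ = 0.5 + 0.1·10 = 1.5; e = 2.1 − 1.5 = 0.6
x=11: ŷ = 0.5 + 0.1·11 = 1.6; e = 2 − 1.6 = 0.4
x=14: ŷ = 0.5 + 0.1·14 = 1.9; e = 0.9 − 1.9 = -1
SSE = 0.25 + 0 + 1.69 + 3.61 + 0.01 + 0.36 + 0.16 + 1 = 7.08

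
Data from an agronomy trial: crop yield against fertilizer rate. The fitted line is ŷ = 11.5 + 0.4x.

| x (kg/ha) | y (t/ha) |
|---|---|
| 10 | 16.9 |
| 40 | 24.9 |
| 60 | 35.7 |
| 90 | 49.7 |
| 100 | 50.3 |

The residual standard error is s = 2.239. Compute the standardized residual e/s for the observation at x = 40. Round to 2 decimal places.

-1.16

ŷ = 11.5 + 0.4·40 = 27.5
e = 24.9 − 27.5 = -2.6
e/s = -2.6 / 2.239 = -1.16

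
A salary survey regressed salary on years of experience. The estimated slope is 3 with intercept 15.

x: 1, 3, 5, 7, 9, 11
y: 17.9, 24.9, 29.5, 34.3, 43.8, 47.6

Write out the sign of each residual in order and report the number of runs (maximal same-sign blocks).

5 runs

x=1: ŷ = 15 + 3·1 = 18; r = 17.9 − 18 = -0.1
x=3: ŷ = 15 + 3·3 = 24; r = 24.9 − 24 = 0.9
x=5: ŷ = 15 + 3·5 = 30; r = 29.5 − 30 = -0.5
x=7: ŷ = 15 + 3·7 = 36; r = 34.3 − 36 = -1.7
x=9: ŷ = 15 + 3·9 = 42; r = 43.8 − 42 = 1.8
x=11: ŷ = 15 + 3·11 = 48; r = 47.6 − 48 = -0.4
Signs: − + − − + −
Runs: −×1, +×1, −×2, +×1, −×1 → 5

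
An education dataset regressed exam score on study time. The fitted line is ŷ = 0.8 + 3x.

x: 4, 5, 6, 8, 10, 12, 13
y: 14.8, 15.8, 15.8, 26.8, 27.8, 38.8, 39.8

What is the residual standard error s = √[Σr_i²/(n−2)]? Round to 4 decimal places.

s = 2.4495

x=4: ŷ = 0.8 + 3·4 = 12.8; r = 14.8 − 12.8 = 2
x=5: ŷ = 0.8 + 3·5 = 15.8; r = 15.8 − 15.8 = 0
x=6: ŷ = 0.8 + 3·6 = 18.8; r = 15.8 − 18.8 = -3
x=8: ŷ = 0.8 + 3·8 = 24.8; r = 26.8 − 24.8 = 2
x=10: ŷ = 0.8 + 3·10 = 30.8; r = 27.8 − 30.8 = -3
x=12: ŷ = 0.8 + 3·12 = 36.8; r = 38.8 − 36.8 = 2
x=13: ŷ = 0.8 + 3·13 = 39.8; r = 39.8 − 39.8 = 0
SSE = 4 + 0 + 9 + 4 + 9 + 4 + 0 = 30
s = √(30/5) = √6 ≈ 2.4495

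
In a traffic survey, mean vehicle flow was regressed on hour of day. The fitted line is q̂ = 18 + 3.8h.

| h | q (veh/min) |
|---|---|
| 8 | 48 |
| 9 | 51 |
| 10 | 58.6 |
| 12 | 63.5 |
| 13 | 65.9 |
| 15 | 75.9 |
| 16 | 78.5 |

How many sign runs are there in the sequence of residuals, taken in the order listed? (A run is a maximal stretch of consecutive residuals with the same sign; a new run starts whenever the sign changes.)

h=8: q̂ = 18 + 3.8·8 = 48.4; e = 48 − 48.4 = -0.4
h=9: q̂ = 18 + 3.8·9 = 52.2; e = 51 − 52.2 = -1.2
h=10: q̂ = 18 + 3.8·10 = 56; e = 58.6 − 56 = 2.6
h=12: q̂ = 18 + 3.8·12 = 63.6; e = 63.5 − 63.6 = -0.1
h=13: q̂ = 18 + 3.8·13 = 67.4; e = 65.9 − 67.4 = -1.5
h=15: q̂ = 18 + 3.8·15 = 75; e = 75.9 − 75 = 0.9
h=16: q̂ = 18 + 3.8·16 = 78.8; e = 78.5 − 78.8 = -0.3
Signs: − − + − − + −
Runs: −×2, +×1, −×2, +×1, −×1 → 5

5 runs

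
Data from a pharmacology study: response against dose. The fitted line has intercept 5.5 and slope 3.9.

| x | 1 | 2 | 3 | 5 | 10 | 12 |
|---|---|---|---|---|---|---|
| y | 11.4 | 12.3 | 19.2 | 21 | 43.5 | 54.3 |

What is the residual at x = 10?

e = -1

ŷ = 5.5 + 3.9·10 = 44.5
e = 43.5 − 44.5 = -1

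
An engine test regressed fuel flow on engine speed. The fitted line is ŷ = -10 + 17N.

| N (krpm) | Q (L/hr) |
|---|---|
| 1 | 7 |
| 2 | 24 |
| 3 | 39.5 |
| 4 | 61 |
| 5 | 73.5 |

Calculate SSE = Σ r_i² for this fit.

N=1: ŷ = -10 + 17·1 = 7; r = 7 − 7 = 0
N=2: ŷ = -10 + 17·2 = 24; r = 24 − 24 = 0
N=3: ŷ = -10 + 17·3 = 41; r = 39.5 − 41 = -1.5
N=4: ŷ = -10 + 17·4 = 58; r = 61 − 58 = 3
N=5: ŷ = -10 + 17·5 = 75; r = 73.5 − 75 = -1.5
SSE = 0 + 0 + 2.25 + 9 + 2.25 = 13.5

SSE = 13.5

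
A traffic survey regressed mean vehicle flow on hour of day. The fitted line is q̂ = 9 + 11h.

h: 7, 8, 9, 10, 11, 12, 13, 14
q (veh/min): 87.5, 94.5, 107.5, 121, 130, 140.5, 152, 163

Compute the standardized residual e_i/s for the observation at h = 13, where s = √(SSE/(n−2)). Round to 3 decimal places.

0.000

h=7: q̂ = 9 + 11·7 = 86; e = 87.5 − 86 = 1.5
h=8: q̂ = 9 + 11·8 = 97; e = 94.5 − 97 = -2.5
h=9: q̂ = 9 + 11·9 = 108; e = 107.5 − 108 = -0.5
h=10: q̂ = 9 + 11·10 = 119; e = 121 − 119 = 2
h=11: q̂ = 9 + 11·11 = 130; e = 130 − 130 = 0
h=12: q̂ = 9 + 11·12 = 141; e = 140.5 − 141 = -0.5
h=13: q̂ = 9 + 11·13 = 152; e = 152 − 152 = 0
h=14: q̂ = 9 + 11·14 = 163; e = 163 − 163 = 0
SSE = 2.25 + 6.25 + 0.25 + 4 + 0 + 0.25 + 0 + 0 = 13
s = √(13/6) = 1.47196
e/s = 0 / 1.47196 = 0.000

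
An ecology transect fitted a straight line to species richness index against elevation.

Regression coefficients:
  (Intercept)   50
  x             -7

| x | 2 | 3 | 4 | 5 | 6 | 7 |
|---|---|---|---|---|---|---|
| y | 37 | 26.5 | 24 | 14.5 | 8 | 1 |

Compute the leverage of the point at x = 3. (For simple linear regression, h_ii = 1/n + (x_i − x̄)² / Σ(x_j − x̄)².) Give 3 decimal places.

x̄ = (2 + 3 + 4 + 5 + 6 + 7)/6 = 4.5
Σ(x − x̄)² = 6.25 + 2.25 + 0.25 + 0.25 + 2.25 + 6.25 = 17.5
h = 1/6 + (-1.5)²/17.5 = 0.166667 + 0.128571 = 0.295

h = 0.295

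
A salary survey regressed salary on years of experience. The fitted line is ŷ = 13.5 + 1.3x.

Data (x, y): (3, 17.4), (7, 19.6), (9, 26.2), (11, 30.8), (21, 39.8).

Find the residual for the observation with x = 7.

ŷ = 13.5 + 1.3·7 = 22.6
e = 19.6 − 22.6 = -3

e = -3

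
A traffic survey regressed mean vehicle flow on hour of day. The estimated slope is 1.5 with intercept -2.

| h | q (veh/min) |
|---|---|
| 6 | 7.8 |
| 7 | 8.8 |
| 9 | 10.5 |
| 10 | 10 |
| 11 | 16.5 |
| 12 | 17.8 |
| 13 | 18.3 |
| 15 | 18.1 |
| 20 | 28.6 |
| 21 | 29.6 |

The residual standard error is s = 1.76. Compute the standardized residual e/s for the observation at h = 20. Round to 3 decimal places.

q̂ = -2 + 1.5·20 = 28
e = 28.6 − 28 = 0.6
e/s = 0.6 / 1.76 = 0.341

0.341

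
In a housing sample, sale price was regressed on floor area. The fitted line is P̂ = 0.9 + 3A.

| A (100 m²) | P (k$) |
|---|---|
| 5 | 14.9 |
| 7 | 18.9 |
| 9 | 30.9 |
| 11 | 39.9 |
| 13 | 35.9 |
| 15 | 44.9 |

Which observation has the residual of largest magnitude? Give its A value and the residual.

A=5: P̂ = 0.9 + 3·5 = 15.9; e = 14.9 − 15.9 = -1
A=7: P̂ = 0.9 + 3·7 = 21.9; e = 18.9 − 21.9 = -3
A=9: P̂ = 0.9 + 3·9 = 27.9; e = 30.9 − 27.9 = 3
A=11: P̂ = 0.9 + 3·11 = 33.9; e = 39.9 − 33.9 = 6
A=13: P̂ = 0.9 + 3·13 = 39.9; e = 35.9 − 39.9 = -4
A=15: P̂ = 0.9 + 3·15 = 45.9; e = 44.9 − 45.9 = -1
Largest |e| is 6 at A = 11, residual 6.

A = 11, e = 6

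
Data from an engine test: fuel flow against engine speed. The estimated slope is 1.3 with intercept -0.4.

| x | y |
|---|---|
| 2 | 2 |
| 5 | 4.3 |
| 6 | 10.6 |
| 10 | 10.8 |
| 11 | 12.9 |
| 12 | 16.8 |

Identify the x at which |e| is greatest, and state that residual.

x = 6, e = 3.2

x=2: ŷ = -0.4 + 1.3·2 = 2.2; e = 2 − 2.2 = -0.2
x=5: ŷ = -0.4 + 1.3·5 = 6.1; e = 4.3 − 6.1 = -1.8
x=6: ŷ = -0.4 + 1.3·6 = 7.4; e = 10.6 − 7.4 = 3.2
x=10: ŷ = -0.4 + 1.3·10 = 12.6; e = 10.8 − 12.6 = -1.8
x=11: ŷ = -0.4 + 1.3·11 = 13.9; e = 12.9 − 13.9 = -1
x=12: ŷ = -0.4 + 1.3·12 = 15.2; e = 16.8 − 15.2 = 1.6
Largest |e| is 3.2 at x = 6, residual 3.2.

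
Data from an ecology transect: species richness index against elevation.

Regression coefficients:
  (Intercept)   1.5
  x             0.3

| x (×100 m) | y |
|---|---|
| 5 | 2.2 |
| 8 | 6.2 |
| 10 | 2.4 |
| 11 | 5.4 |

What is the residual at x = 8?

ŷ = 1.5 + 0.3·8 = 3.9
r = 6.2 − 3.9 = 2.3

r = 2.3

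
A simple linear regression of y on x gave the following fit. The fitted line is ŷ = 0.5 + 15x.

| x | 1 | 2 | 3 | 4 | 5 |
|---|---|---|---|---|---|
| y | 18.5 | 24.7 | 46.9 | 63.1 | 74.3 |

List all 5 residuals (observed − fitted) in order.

3, -5.8, 1.4, 2.6, -1.2

x=1: ŷ = 0.5 + 15·1 = 15.5; r = 18.5 − 15.5 = 3
x=2: ŷ = 0.5 + 15·2 = 30.5; r = 24.7 − 30.5 = -5.8
x=3: ŷ = 0.5 + 15·3 = 45.5; r = 46.9 − 45.5 = 1.4
x=4: ŷ = 0.5 + 15·4 = 60.5; r = 63.1 − 60.5 = 2.6
x=5: ŷ = 0.5 + 15·5 = 75.5; r = 74.3 − 75.5 = -1.2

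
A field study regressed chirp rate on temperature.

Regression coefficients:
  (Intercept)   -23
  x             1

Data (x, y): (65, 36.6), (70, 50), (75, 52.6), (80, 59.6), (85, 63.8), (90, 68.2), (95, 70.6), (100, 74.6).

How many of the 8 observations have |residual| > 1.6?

x=65: ŷ = -23 + 65 = 42; e = 36.6 − 42 = -5.4
x=70: ŷ = -23 + 70 = 47; e = 50 − 47 = 3
x=75: ŷ = -23 + 75 = 52; e = 52.6 − 52 = 0.6
x=80: ŷ = -23 + 80 = 57; e = 59.6 − 57 = 2.6
x=85: ŷ = -23 + 85 = 62; e = 63.8 − 62 = 1.8
x=90: ŷ = -23 + 90 = 67; e = 68.2 − 67 = 1.2
x=95: ŷ = -23 + 95 = 72; e = 70.6 − 72 = -1.4
x=100: ŷ = -23 + 100 = 77; e = 74.6 − 77 = -2.4
|e| > 1.6: x=65 (|e|=5.4), x=70 (|e|=3), x=80 (|e|=2.6), x=85 (|e|=1.8), x=100 (|e|=2.4) → 5

5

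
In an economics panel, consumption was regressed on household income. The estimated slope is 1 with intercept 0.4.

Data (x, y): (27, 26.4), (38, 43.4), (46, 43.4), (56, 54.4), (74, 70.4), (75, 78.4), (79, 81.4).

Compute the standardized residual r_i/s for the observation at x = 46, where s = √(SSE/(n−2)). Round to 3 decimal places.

-0.813

x=27: ŷ = 0.4 + 27 = 27.4; r = 26.4 − 27.4 = -1
x=38: ŷ = 0.4 + 38 = 38.4; r = 43.4 − 38.4 = 5
x=46: ŷ = 0.4 + 46 = 46.4; r = 43.4 − 46.4 = -3
x=56: ŷ = 0.4 + 56 = 56.4; r = 54.4 − 56.4 = -2
x=74: ŷ = 0.4 + 74 = 74.4; r = 70.4 − 74.4 = -4
x=75: ŷ = 0.4 + 75 = 75.4; r = 78.4 − 75.4 = 3
x=79: ŷ = 0.4 + 79 = 79.4; r = 81.4 − 79.4 = 2
SSE = 1 + 25 + 9 + 4 + 16 + 9 + 4 = 68
s = √(68/5) = 3.68782
r/s = -3 / 3.68782 = -0.813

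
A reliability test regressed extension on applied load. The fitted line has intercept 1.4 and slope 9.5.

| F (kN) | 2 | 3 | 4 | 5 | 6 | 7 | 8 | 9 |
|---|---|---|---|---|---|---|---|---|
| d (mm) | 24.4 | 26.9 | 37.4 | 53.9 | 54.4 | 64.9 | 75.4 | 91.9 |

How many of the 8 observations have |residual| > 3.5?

F=2: d̂ = 1.4 + 9.5·2 = 20.4; e = 24.4 − 20.4 = 4
F=3: d̂ = 1.4 + 9.5·3 = 29.9; e = 26.9 − 29.9 = -3
F=4: d̂ = 1.4 + 9.5·4 = 39.4; e = 37.4 − 39.4 = -2
F=5: d̂ = 1.4 + 9.5·5 = 48.9; e = 53.9 − 48.9 = 5
F=6: d̂ = 1.4 + 9.5·6 = 58.4; e = 54.4 − 58.4 = -4
F=7: d̂ = 1.4 + 9.5·7 = 67.9; e = 64.9 − 67.9 = -3
F=8: d̂ = 1.4 + 9.5·8 = 77.4; e = 75.4 − 77.4 = -2
F=9: d̂ = 1.4 + 9.5·9 = 86.9; e = 91.9 − 86.9 = 5
|e| > 3.5: F=2 (|e|=4), F=5 (|e|=5), F=6 (|e|=4), F=9 (|e|=5) → 4

4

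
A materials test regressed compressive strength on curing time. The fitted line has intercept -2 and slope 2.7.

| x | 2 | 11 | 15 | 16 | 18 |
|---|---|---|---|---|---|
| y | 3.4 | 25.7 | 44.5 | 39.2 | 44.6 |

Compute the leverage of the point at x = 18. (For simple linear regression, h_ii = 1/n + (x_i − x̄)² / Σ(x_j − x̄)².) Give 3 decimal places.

x̄ = (2 + 11 + 15 + 16 + 18)/5 = 12.4
Σ(x − x̄)² = 108.16 + 1.96 + 6.76 + 12.96 + 31.36 = 161.2
h = 1/5 + (5.6)²/161.2 = 0.2 + 0.194541 = 0.395

h = 0.395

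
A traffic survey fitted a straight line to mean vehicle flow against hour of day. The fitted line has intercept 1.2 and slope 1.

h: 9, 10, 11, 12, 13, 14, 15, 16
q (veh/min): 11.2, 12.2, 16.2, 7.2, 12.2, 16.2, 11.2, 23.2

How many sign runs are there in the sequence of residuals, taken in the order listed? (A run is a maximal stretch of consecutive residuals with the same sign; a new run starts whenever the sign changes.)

5 runs

h=9: ŷ = 1.2 + 9 = 10.2; e = 11.2 − 10.2 = 1
h=10: ŷ = 1.2 + 10 = 11.2; e = 12.2 − 11.2 = 1
h=11: ŷ = 1.2 + 11 = 12.2; e = 16.2 − 12.2 = 4
h=12: ŷ = 1.2 + 12 = 13.2; e = 7.2 − 13.2 = -6
h=13: ŷ = 1.2 + 13 = 14.2; e = 12.2 − 14.2 = -2
h=14: ŷ = 1.2 + 14 = 15.2; e = 16.2 − 15.2 = 1
h=15: ŷ = 1.2 + 15 = 16.2; e = 11.2 − 16.2 = -5
h=16: ŷ = 1.2 + 16 = 17.2; e = 23.2 − 17.2 = 6
Signs: + + + − − + − +
Runs: +×3, −×2, +×1, −×1, +×1 → 5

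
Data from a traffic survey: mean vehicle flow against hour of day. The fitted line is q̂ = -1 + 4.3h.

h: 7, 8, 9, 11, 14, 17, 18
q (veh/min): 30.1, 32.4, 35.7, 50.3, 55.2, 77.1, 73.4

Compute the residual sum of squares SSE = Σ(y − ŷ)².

h=7: q̂ = -1 + 4.3·7 = 29.1; r = 30.1 − 29.1 = 1
h=8: q̂ = -1 + 4.3·8 = 33.4; r = 32.4 − 33.4 = -1
h=9: q̂ = -1 + 4.3·9 = 37.7; r = 35.7 − 37.7 = -2
h=11: q̂ = -1 + 4.3·11 = 46.3; r = 50.3 − 46.3 = 4
h=14: q̂ = -1 + 4.3·14 = 59.2; r = 55.2 − 59.2 = -4
h=17: q̂ = -1 + 4.3·17 = 72.1; r = 77.1 − 72.1 = 5
h=18: q̂ = -1 + 4.3·18 = 76.4; r = 73.4 − 76.4 = -3
SSE = 1 + 1 + 4 + 16 + 16 + 25 + 9 = 72

SSE = 72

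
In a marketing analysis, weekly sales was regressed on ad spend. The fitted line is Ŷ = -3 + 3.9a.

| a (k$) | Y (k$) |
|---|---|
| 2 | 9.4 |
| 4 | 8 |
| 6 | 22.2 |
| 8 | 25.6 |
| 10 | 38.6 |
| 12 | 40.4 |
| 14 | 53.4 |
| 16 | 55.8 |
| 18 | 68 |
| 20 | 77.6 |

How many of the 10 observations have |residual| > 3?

4

a=2: Ŷ = -3 + 3.9·2 = 4.8; e = 9.4 − 4.8 = 4.6
a=4: Ŷ = -3 + 3.9·4 = 12.6; e = 8 − 12.6 = -4.6
a=6: Ŷ = -3 + 3.9·6 = 20.4; e = 22.2 − 20.4 = 1.8
a=8: Ŷ = -3 + 3.9·8 = 28.2; e = 25.6 − 28.2 = -2.6
a=10: Ŷ = -3 + 3.9·10 = 36; e = 38.6 − 36 = 2.6
a=12: Ŷ = -3 + 3.9·12 = 43.8; e = 40.4 − 43.8 = -3.4
a=14: Ŷ = -3 + 3.9·14 = 51.6; e = 53.4 − 51.6 = 1.8
a=16: Ŷ = -3 + 3.9·16 = 59.4; e = 55.8 − 59.4 = -3.6
a=18: Ŷ = -3 + 3.9·18 = 67.2; e = 68 − 67.2 = 0.8
a=20: Ŷ = -3 + 3.9·20 = 75; e = 77.6 − 75 = 2.6
|e| > 3: a=2 (|e|=4.6), a=4 (|e|=4.6), a=12 (|e|=3.4), a=16 (|e|=3.6) → 4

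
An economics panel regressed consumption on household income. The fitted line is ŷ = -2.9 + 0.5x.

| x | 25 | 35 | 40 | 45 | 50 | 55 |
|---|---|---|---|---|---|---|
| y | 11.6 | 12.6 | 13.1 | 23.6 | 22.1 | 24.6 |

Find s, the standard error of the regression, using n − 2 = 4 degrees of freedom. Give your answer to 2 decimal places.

x=25: ŷ = -2.9 + 0.5·25 = 9.6; r = 11.6 − 9.6 = 2
x=35: ŷ = -2.9 + 0.5·35 = 14.6; r = 12.6 − 14.6 = -2
x=40: ŷ = -2.9 + 0.5·40 = 17.1; r = 13.1 − 17.1 = -4
x=45: ŷ = -2.9 + 0.5·45 = 19.6; r = 23.6 − 19.6 = 4
x=50: ŷ = -2.9 + 0.5·50 = 22.1; r = 22.1 − 22.1 = 0
x=55: ŷ = -2.9 + 0.5·55 = 24.6; r = 24.6 − 24.6 = 0
SSE = 4 + 4 + 16 + 16 + 0 + 0 = 40
s = √(40/4) = √10 ≈ 3.16

s = 3.16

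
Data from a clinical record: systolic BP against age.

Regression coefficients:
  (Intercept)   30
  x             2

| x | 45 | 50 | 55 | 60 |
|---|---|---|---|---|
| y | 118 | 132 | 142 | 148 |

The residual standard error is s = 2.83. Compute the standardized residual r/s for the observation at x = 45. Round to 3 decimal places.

ŷ = 30 + 2·45 = 120
r = 118 − 120 = -2
r/s = -2 / 2.83 = -0.707

-0.707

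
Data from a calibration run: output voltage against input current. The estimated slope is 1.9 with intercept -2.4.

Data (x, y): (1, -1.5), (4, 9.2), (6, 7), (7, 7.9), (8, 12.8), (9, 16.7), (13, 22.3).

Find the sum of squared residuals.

SSE = 34

x=1: ŷ = -2.4 + 1.9·1 = -0.5; e = -1.5 − (-0.5) = -1
x=4: ŷ = -2.4 + 1.9·4 = 5.2; e = 9.2 − 5.2 = 4
x=6: ŷ = -2.4 + 1.9·6 = 9; e = 7 − 9 = -2
x=7: ŷ = -2.4 + 1.9·7 = 10.9; e = 7.9 − 10.9 = -3
x=8: ŷ = -2.4 + 1.9·8 = 12.8; e = 12.8 − 12.8 = 0
x=9: ŷ = -2.4 + 1.9·9 = 14.7; e = 16.7 − 14.7 = 2
x=13: ŷ = -2.4 + 1.9·13 = 22.3; e = 22.3 − 22.3 = 0
SSE = 1 + 16 + 4 + 9 + 0 + 4 + 0 = 34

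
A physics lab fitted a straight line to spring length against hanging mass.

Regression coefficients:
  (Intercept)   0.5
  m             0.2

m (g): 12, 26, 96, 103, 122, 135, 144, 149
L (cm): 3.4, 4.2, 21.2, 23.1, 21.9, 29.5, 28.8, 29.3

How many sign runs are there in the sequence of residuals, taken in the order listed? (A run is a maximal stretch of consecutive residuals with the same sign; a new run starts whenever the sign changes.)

m=12: ŷ = 0.5 + 0.2·12 = 2.9; e = 3.4 − 2.9 = 0.5
m=26: ŷ = 0.5 + 0.2·26 = 5.7; e = 4.2 − 5.7 = -1.5
m=96: ŷ = 0.5 + 0.2·96 = 19.7; e = 21.2 − 19.7 = 1.5
m=103: ŷ = 0.5 + 0.2·103 = 21.1; e = 23.1 − 21.1 = 2
m=122: ŷ = 0.5 + 0.2·122 = 24.9; e = 21.9 − 24.9 = -3
m=135: ŷ = 0.5 + 0.2·135 = 27.5; e = 29.5 − 27.5 = 2
m=144: ŷ = 0.5 + 0.2·144 = 29.3; e = 28.8 − 29.3 = -0.5
m=149: ŷ = 0.5 + 0.2·149 = 30.3; e = 29.3 − 30.3 = -1
Signs: + − + + − + − −
Runs: +×1, −×1, +×2, −×1, +×1, −×2 → 6

6 runs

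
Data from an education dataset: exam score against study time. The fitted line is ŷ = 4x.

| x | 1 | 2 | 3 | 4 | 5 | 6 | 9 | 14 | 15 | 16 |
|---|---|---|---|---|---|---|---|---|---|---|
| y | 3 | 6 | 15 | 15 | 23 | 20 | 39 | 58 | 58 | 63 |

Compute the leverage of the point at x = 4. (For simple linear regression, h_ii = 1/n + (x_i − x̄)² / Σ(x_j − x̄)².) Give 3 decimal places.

h = 0.143

x̄ = (1 + 2 + 3 + 4 + 5 + 6 + 9 + 14 + 15 + 16)/10 = 7.5
Σ(x − x̄)² = 42.25 + 30.25 + 20.25 + 12.25 + 6.25 + 2.25 + 2.25 + 42.25 + 56.25 + 72.25 = 286.5
h = 1/10 + (-3.5)²/286.5 = 0.1 + 0.0427574 = 0.143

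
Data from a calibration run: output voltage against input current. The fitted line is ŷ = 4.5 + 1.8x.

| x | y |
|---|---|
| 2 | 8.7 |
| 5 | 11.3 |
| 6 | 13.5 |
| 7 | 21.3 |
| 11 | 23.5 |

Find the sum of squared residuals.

SSE = 26.72

x=2: ŷ = 4.5 + 1.8·2 = 8.1; r = 8.7 − 8.1 = 0.6
x=5: ŷ = 4.5 + 1.8·5 = 13.5; r = 11.3 − 13.5 = -2.2
x=6: ŷ = 4.5 + 1.8·6 = 15.3; r = 13.5 − 15.3 = -1.8
x=7: ŷ = 4.5 + 1.8·7 = 17.1; r = 21.3 − 17.1 = 4.2
x=11: ŷ = 4.5 + 1.8·11 = 24.3; r = 23.5 − 24.3 = -0.8
SSE = 0.36 + 4.84 + 3.24 + 17.64 + 0.64 = 26.72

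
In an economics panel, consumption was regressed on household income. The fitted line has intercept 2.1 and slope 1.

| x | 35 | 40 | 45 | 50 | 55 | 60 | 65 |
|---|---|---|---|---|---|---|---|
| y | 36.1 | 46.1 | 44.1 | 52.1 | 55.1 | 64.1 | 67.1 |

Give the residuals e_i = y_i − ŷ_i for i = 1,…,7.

x=35: ŷ = 2.1 + 35 = 37.1; e = 36.1 − 37.1 = -1
x=40: ŷ = 2.1 + 40 = 42.1; e = 46.1 − 42.1 = 4
x=45: ŷ = 2.1 + 45 = 47.1; e = 44.1 − 47.1 = -3
x=50: ŷ = 2.1 + 50 = 52.1; e = 52.1 − 52.1 = 0
x=55: ŷ = 2.1 + 55 = 57.1; e = 55.1 − 57.1 = -2
x=60: ŷ = 2.1 + 60 = 62.1; e = 64.1 − 62.1 = 2
x=65: ŷ = 2.1 + 65 = 67.1; e = 67.1 − 67.1 = 0

-1, 4, -3, 0, -2, 2, 0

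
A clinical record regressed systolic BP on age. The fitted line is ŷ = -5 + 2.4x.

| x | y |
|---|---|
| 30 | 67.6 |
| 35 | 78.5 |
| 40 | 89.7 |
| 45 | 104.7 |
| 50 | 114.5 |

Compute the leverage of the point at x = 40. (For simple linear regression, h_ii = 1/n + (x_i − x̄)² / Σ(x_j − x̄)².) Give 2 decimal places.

h = 0.20

x̄ = (30 + 35 + 40 + 45 + 50)/5 = 40
Σ(x − x̄)² = 100 + 25 + 0 + 25 + 100 = 250
h = 1/5 + (0)²/250 = 0.2 + 0 = 0.20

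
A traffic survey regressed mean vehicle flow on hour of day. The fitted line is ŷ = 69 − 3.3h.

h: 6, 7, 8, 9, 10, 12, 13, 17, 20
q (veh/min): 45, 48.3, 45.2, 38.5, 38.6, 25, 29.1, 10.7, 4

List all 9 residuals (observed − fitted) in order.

-4.2, 2.4, 2.6, -0.8, 2.6, -4.4, 3, -2.2, 1

h=6: ŷ = 69 − 3.3·6 = 49.2; e = 45 − 49.2 = -4.2
h=7: ŷ = 69 − 3.3·7 = 45.9; e = 48.3 − 45.9 = 2.4
h=8: ŷ = 69 − 3.3·8 = 42.6; e = 45.2 − 42.6 = 2.6
h=9: ŷ = 69 − 3.3·9 = 39.3; e = 38.5 − 39.3 = -0.8
h=10: ŷ = 69 − 3.3·10 = 36; e = 38.6 − 36 = 2.6
h=12: ŷ = 69 − 3.3·12 = 29.4; e = 25 − 29.4 = -4.4
h=13: ŷ = 69 − 3.3·13 = 26.1; e = 29.1 − 26.1 = 3
h=17: ŷ = 69 − 3.3·17 = 12.9; e = 10.7 − 12.9 = -2.2
h=20: ŷ = 69 − 3.3·20 = 3; e = 4 − 3 = 1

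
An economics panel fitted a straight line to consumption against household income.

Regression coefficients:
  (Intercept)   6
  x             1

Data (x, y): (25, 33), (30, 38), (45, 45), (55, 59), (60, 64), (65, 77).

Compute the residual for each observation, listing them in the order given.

2, 2, -6, -2, -2, 6

x=25: ŷ = 6 + 25 = 31; e = 33 − 31 = 2
x=30: ŷ = 6 + 30 = 36; e = 38 − 36 = 2
x=45: ŷ = 6 + 45 = 51; e = 45 − 51 = -6
x=55: ŷ = 6 + 55 = 61; e = 59 − 61 = -2
x=60: ŷ = 6 + 60 = 66; e = 64 − 66 = -2
x=65: ŷ = 6 + 65 = 71; e = 77 − 71 = 6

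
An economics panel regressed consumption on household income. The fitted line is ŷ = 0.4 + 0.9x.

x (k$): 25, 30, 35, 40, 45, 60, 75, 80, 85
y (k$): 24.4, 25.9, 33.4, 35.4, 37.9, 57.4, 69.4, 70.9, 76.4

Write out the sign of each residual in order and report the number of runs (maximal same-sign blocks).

6 runs

x=25: ŷ = 0.4 + 0.9·25 = 22.9; e = 24.4 − 22.9 = 1.5
x=30: ŷ = 0.4 + 0.9·30 = 27.4; e = 25.9 − 27.4 = -1.5
x=35: ŷ = 0.4 + 0.9·35 = 31.9; e = 33.4 − 31.9 = 1.5
x=40: ŷ = 0.4 + 0.9·40 = 36.4; e = 35.4 − 36.4 = -1
x=45: ŷ = 0.4 + 0.9·45 = 40.9; e = 37.9 − 40.9 = -3
x=60: ŷ = 0.4 + 0.9·60 = 54.4; e = 57.4 − 54.4 = 3
x=75: ŷ = 0.4 + 0.9·75 = 67.9; e = 69.4 − 67.9 = 1.5
x=80: ŷ = 0.4 + 0.9·80 = 72.4; e = 70.9 − 72.4 = -1.5
x=85: ŷ = 0.4 + 0.9·85 = 76.9; e = 76.4 − 76.9 = -0.5
Signs: + − + − − + + − −
Runs: +×1, −×1, +×1, −×2, +×2, −×2 → 6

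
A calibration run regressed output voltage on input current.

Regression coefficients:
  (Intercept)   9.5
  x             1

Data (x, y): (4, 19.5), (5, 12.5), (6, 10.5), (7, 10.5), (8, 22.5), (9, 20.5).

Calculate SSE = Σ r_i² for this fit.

x=4: ŷ = 9.5 + 4 = 13.5; r = 19.5 − 13.5 = 6
x=5: ŷ = 9.5 + 5 = 14.5; r = 12.5 − 14.5 = -2
x=6: ŷ = 9.5 + 6 = 15.5; r = 10.5 − 15.5 = -5
x=7: ŷ = 9.5 + 7 = 16.5; r = 10.5 − 16.5 = -6
x=8: ŷ = 9.5 + 8 = 17.5; r = 22.5 − 17.5 = 5
x=9: ŷ = 9.5 + 9 = 18.5; r = 20.5 − 18.5 = 2
SSE = 36 + 4 + 25 + 36 + 25 + 4 = 130

SSE = 130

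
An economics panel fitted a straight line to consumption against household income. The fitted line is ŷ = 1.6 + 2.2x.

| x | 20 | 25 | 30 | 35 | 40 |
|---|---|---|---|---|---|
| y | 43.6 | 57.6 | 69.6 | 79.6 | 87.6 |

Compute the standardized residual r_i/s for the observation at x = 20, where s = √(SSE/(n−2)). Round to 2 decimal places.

x=20: ŷ = 1.6 + 2.2·20 = 45.6; r = 43.6 − 45.6 = -2
x=25: ŷ = 1.6 + 2.2·25 = 56.6; r = 57.6 − 56.6 = 1
x=30: ŷ = 1.6 + 2.2·30 = 67.6; r = 69.6 − 67.6 = 2
x=35: ŷ = 1.6 + 2.2·35 = 78.6; r = 79.6 − 78.6 = 1
x=40: ŷ = 1.6 + 2.2·40 = 89.6; r = 87.6 − 89.6 = -2
SSE = 4 + 1 + 4 + 1 + 4 = 14
s = √(14/3) = 2.16025
r/s = -2 / 2.16025 = -0.93

-0.93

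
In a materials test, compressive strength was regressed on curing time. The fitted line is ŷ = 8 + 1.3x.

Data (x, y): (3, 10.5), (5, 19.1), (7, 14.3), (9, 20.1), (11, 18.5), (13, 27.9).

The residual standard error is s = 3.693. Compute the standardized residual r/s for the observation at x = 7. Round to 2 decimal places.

ŷ = 8 + 1.3·7 = 17.1
r = 14.3 − 17.1 = -2.8
r/s = -2.8 / 3.693 = -0.76

-0.76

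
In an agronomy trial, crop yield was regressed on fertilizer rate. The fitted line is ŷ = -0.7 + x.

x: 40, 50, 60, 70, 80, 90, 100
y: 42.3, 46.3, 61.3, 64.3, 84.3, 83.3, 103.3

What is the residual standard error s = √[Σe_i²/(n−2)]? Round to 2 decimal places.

x=40: ŷ = -0.7 + 40 = 39.3; e = 42.3 − 39.3 = 3
x=50: ŷ = -0.7 + 50 = 49.3; e = 46.3 − 49.3 = -3
x=60: ŷ = -0.7 + 60 = 59.3; e = 61.3 − 59.3 = 2
x=70: ŷ = -0.7 + 70 = 69.3; e = 64.3 − 69.3 = -5
x=80: ŷ = -0.7 + 80 = 79.3; e = 84.3 − 79.3 = 5
x=90: ŷ = -0.7 + 90 = 89.3; e = 83.3 − 89.3 = -6
x=100: ŷ = -0.7 + 100 = 99.3; e = 103.3 − 99.3 = 4
SSE = 9 + 9 + 4 + 25 + 25 + 36 + 16 = 124
s = √(124/5) = √24.8 ≈ 4.98

s = 4.98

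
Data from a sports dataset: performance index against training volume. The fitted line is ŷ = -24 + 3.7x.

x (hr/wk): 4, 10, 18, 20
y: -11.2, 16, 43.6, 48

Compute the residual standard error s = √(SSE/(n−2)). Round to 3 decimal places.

x=4: ŷ = -24 + 3.7·4 = -9.2; e = -11.2 − (-9.2) = -2
x=10: ŷ = -24 + 3.7·10 = 13; e = 16 − 13 = 3
x=18: ŷ = -24 + 3.7·18 = 42.6; e = 43.6 − 42.6 = 1
x=20: ŷ = -24 + 3.7·20 = 50; e = 48 − 50 = -2
SSE = 4 + 9 + 1 + 4 = 18
s = √(18/2) = √9 ≈ 3.000

s = 3.000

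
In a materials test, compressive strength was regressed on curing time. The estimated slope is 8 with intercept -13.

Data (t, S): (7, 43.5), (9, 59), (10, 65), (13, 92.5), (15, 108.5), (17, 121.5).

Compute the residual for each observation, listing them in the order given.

0.5, 0, -2, 1.5, 1.5, -1.5

t=7: Ŝ = -13 + 8·7 = 43; r = 43.5 − 43 = 0.5
t=9: Ŝ = -13 + 8·9 = 59; r = 59 − 59 = 0
t=10: Ŝ = -13 + 8·10 = 67; r = 65 − 67 = -2
t=13: Ŝ = -13 + 8·13 = 91; r = 92.5 − 91 = 1.5
t=15: Ŝ = -13 + 8·15 = 107; r = 108.5 − 107 = 1.5
t=17: Ŝ = -13 + 8·17 = 123; r = 121.5 − 123 = -1.5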